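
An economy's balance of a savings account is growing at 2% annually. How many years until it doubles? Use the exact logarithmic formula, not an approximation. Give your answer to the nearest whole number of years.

35 years

t = ln(2) / ln(1 + 0.02) = 0.6931 / 0.019803 ≈ 35.00.
≈ 35 years.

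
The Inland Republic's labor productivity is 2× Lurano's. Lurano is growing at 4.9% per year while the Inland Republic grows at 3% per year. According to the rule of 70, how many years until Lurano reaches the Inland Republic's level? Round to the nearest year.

roughly 37 years

What matters is the difference: 1.9 pp.
Rule of 70 on the gap: the ratio halves every 70/1.9 ≈ 36.84 years.
A 2× gap closes after 1 halving: 1 × 36.84 ≈ 37 years.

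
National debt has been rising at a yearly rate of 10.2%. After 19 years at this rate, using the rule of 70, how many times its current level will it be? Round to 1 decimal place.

6.8 times

Doubling time ≈ 70/10.2 = 6.86 years.
19 years / 6.86 ≈ 2.77 doublings → factor 2^2.77 ≈ 6.8.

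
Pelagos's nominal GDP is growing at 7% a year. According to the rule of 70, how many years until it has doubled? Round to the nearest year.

approximately 10 years

70/7 ≈ 10.00, so it doubles roughly every 10 years.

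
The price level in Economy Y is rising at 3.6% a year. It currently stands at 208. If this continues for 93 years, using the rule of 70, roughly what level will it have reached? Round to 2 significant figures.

It doubles every 70/3.6 ≈ 19.44 years, so 93 years is 4.78 doublings.
2^4.78 ≈ 27.47; 208 × 27.47 ≈ 5700.

around 5700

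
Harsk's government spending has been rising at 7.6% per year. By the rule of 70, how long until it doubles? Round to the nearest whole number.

approximately 9 years

Doubling time ≈ 70 / 7.6 = 9.21 years.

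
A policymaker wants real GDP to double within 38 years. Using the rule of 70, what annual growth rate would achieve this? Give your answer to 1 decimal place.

70 / 38 ≈ 1.84, so about 1.8% annually.

approximately 1.8% annually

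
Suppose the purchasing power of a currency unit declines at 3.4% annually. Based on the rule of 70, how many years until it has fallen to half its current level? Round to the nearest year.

The rule works in reverse for decay: 70/3.4 ≈ 20.59 years to halve.

around 21 years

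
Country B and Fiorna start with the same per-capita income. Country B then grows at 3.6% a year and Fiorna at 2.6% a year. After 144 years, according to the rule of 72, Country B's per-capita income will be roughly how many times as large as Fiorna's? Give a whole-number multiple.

Country B pulls ahead at 1 pp per year, so the ratio doubles every 72/1 ≈ 72.00 years.
In 144 years that's 2.00 doublings: 2^2.00 ≈ 4.

≈ 4 times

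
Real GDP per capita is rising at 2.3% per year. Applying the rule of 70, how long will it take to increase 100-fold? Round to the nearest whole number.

One doubling takes 70/2.3 = 30.43 years.
100× is log₂ 100 ≈ 6.64 doublings, so ≈ 6.64 × 30.43 = 202 years.

around 202 years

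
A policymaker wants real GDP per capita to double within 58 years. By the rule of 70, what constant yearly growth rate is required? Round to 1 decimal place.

70 / 58 ≈ 1.21, so about 1.2% per year.

≈ 1.2%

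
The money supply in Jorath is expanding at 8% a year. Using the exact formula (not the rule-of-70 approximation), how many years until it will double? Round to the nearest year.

t = ln(2) / ln(1 + 0.08) = 0.6931 / 0.076961 ≈ 9.01.
≈ 9 years.

9 years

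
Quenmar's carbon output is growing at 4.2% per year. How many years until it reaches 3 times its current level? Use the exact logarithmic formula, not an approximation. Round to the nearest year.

t = ln(3) / ln(1 + 0.042) = 1.0986 / 0.041142 ≈ 26.70.
≈ 27 years.

27 years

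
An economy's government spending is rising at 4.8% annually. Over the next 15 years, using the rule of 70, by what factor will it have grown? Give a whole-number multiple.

70/4.8 ≈ 14.58 years per doubling.
15 years fits 1 doubling: 2^1 = 2.

2 times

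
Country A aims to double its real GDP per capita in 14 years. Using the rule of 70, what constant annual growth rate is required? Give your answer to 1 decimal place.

70 / 14 ≈ 5.00, so about 5.0% annually.

5.0% annually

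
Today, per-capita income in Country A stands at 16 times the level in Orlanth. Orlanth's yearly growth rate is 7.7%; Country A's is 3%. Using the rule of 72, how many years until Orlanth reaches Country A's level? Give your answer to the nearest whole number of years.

roughly 61 years

The growth-rate gap is 7.7% − 3% = 4.7 percentage points.
So the ratio between them halves every 72/4.7 ≈ 15.32 years.
A 16 times gap closes after 4 halvings: 4 × 15.32 ≈ 61 years.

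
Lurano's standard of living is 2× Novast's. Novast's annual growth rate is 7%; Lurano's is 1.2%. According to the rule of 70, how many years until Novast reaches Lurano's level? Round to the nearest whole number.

around 12 years

What matters is the difference: 5.8 pp.
Rule of 70 on the gap: the ratio halves every 70/5.8 ≈ 12.07 years.
A 2× gap closes after 1 halving: 1 × 12.07 ≈ 12 years.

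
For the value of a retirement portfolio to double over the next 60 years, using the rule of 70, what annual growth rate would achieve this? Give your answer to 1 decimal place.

1.2% a year

70 / 60 ≈ 1.17, so about 1.2% a year.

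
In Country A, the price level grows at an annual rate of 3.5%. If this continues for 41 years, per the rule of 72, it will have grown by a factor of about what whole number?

72/3.5 ≈ 20.57 years per doubling.
41 years fits 2 doublings: 2^2 = 4.

around 4 times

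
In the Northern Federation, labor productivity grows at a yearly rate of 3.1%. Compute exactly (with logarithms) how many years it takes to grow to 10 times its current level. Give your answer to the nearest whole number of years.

t = ln(10) / ln(1 + 0.031) = 2.3026 / 0.030529 ≈ 75.42.
≈ 75 years.

75 years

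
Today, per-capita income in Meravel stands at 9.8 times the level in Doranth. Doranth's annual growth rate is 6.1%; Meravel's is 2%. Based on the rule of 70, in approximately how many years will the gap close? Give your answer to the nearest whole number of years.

≈ 56 years

What matters is the difference: 4.1 pp.
Rule of 70 on the gap: the ratio halves every 70/4.1 ≈ 17.07 years.
A 9.8 times gap takes log₂(9.8) ≈ 3.29 halvings to close: 3.29 × 17.07 ≈ 56 years.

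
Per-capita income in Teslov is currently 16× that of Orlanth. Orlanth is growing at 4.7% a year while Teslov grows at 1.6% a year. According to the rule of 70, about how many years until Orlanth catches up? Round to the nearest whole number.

The growth-rate gap is 4.7% − 1.6% = 3.1 percentage points.
So the ratio between them halves every 70/3.1 ≈ 22.58 years.
A 16× gap closes after 4 halvings: 4 × 22.58 ≈ 90 years.

90 years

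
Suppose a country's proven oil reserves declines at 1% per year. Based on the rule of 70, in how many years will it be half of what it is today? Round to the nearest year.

Falling at 1%, it halves about every 70/1 = 70.00 years.

about 70 years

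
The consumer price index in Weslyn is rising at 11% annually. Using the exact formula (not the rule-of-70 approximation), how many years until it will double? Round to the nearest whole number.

7 years

t = ln(2) / ln(1 + 0.11) = 0.6931 / 0.104360 ≈ 6.64.
≈ 7 years.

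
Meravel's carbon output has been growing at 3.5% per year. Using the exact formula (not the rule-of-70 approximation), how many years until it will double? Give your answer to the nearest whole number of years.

t = ln(2) / ln(1 + 0.035) = 0.6931 / 0.034401 ≈ 20.15.
≈ 20 years.

20 years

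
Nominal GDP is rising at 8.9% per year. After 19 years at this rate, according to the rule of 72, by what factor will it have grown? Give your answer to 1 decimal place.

Doubles every ≈ 8.09 years (72/8.9).
19 years is 2.35 doublings; 2^2.35 ≈ 5.1×.

about 5.1 times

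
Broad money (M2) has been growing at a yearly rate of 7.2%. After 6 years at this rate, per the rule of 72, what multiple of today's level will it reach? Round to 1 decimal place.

Doubling time ≈ 72/7.2 = 10.00 years.
6 years / 10.00 ≈ 0.60 doublings → factor 2^0.60 ≈ 1.5.

1.5 times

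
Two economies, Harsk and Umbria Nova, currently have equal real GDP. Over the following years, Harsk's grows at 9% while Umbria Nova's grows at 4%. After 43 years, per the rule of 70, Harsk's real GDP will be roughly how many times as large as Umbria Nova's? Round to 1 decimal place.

Harsk pulls ahead at 5 pp per year, so the ratio doubles every 70/5 ≈ 14.00 years.
In 43 years that's 3.07 doublings: 2^3.07 ≈ 8.4.

approximately 8.4 times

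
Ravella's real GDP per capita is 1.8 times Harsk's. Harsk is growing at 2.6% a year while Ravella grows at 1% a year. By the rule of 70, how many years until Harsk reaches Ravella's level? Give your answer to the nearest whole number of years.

What matters is the difference: 1.6 pp.
Rule of 70 on the gap: the ratio halves every 70/1.6 ≈ 43.75 years.
A 1.8 times gap takes log₂(1.8) ≈ 0.85 halvings to close: 0.85 × 43.75 ≈ 37 years.

37 years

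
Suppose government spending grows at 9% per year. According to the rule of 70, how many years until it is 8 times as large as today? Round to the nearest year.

Doubling time ≈ 70/9 = 7.78 years.
Getting to 8× needs 3 doublings: 3 × 7.78 ≈ 23 years.

about 23 years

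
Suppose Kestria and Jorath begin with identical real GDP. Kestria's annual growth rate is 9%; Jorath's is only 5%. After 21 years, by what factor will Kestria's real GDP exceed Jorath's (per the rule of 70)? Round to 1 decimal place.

Kestria pulls ahead at 4 pp per year, so the ratio doubles every 70/4 ≈ 17.50 years.
In 21 years that's 1.20 doublings: 2^1.20 ≈ 2.3.

≈ 2.3 times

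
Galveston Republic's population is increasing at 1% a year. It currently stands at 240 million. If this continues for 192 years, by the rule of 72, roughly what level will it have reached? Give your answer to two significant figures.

approximately 1500 million

Doubling time ≈ 72/1 = 72.00 years.
192 years is 192/72.00 ≈ 2.67 doublings, a factor of 2^2.67 ≈ 6.36.
240 × 6.36 ≈ 1500 million.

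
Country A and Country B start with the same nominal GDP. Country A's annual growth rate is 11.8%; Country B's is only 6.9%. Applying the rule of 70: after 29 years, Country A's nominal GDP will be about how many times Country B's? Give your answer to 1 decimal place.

≈ 4.1 times

Rate gap = 11.8% − 6.9% = 4.9 points.
The ratio doubles every 70/4.9 ≈ 14.29 years.
29/14.29 ≈ 2.03 doublings → ratio ≈ 2^2.03 ≈ 4.1.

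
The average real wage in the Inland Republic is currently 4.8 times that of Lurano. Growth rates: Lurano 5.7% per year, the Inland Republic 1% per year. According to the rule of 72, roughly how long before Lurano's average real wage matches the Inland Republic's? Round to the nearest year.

around 35 years

What matters is the difference: 4.7 pp.
Rule of 72 on the gap: the ratio halves every 72/4.7 ≈ 15.32 years.
A 4.8 times gap takes log₂(4.8) ≈ 2.26 halvings to close: 2.26 × 15.32 ≈ 35 years.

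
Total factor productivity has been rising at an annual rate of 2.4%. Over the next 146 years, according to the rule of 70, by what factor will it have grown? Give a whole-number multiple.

≈ 32 times

Doubling time ≈ 70/2.4 = 29.17 years.
146/29.17 ≈ 5 doublings, so about 2^5 = 32×.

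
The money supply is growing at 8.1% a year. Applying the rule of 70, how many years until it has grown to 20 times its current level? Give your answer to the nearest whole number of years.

about 37 years

One doubling takes 70/8.1 = 8.64 years.
Reaching 20× takes log₂(20) ≈ 4.32 doublings.
4.32 × 8.64 ≈ 37 years.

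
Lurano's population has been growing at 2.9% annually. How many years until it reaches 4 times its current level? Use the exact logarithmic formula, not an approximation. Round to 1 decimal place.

48.5 years

t = ln(4) / ln(1 + 0.029) = 1.3863 / 0.028587 ≈ 48.49.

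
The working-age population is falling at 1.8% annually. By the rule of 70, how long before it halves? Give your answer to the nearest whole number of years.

Falling at 1.8%, it halves about every 70/1.8 = 38.89 years.

39 years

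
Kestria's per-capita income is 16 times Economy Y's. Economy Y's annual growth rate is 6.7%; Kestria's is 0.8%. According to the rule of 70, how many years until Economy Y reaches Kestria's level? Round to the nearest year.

approximately 47 years

What matters is the difference: 5.9 pp.
Rule of 70 on the gap: the ratio halves every 70/5.9 ≈ 11.86 years.
A 16 times gap closes after 4 halvings: 4 × 11.86 ≈ 47 years.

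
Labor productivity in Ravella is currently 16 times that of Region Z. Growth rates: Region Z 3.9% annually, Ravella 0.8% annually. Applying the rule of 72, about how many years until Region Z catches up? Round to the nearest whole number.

approximately 93 years

The growth-rate gap is 3.9% − 0.8% = 3.1 percentage points.
So the ratio between them halves every 72/3.1 ≈ 23.23 years.
A 16 times gap closes after 4 halvings: 4 × 23.23 ≈ 93 years.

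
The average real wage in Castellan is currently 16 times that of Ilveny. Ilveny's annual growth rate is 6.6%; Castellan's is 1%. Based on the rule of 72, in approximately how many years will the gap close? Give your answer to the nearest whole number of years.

roughly 51 years

What matters is the difference: 5.6 pp.
Rule of 72 on the gap: the ratio halves every 72/5.6 ≈ 12.86 years.
A 16 times gap closes after 4 halvings: 4 × 12.86 ≈ 51 years.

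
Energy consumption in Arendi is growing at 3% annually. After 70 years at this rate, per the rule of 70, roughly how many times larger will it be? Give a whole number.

≈ 8 times

Doubling time ≈ 70/3 = 23.33 years.
70/23.33 ≈ 3 doublings, so about 2^3 = 8×.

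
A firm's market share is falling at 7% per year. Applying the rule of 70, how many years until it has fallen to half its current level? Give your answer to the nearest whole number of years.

about 10 years

Halving time ≈ 70 / 7 = 10.00 → 10 years.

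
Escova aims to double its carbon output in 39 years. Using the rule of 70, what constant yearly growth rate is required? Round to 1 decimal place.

approximately 1.8%

70 / 39 ≈ 1.79, so about 1.8% per year.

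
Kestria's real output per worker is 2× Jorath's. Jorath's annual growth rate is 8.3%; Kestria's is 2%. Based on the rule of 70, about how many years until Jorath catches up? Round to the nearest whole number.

What matters is the difference: 6.3 pp.
Rule of 70 on the gap: the ratio halves every 70/6.3 ≈ 11.11 years.
A 2× gap closes after 1 halving: 1 × 11.11 ≈ 11 years.

roughly 11 years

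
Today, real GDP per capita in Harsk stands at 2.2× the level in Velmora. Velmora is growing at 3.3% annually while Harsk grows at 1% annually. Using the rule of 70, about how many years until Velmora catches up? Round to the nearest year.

roughly 35 years

Velmora gains on Harsk at 3.3% − 1% = 2.3 points a year.
At that relative rate the gap halves every 70/2.3 ≈ 30.43 years.
A 2.2× gap takes log₂(2.2) ≈ 1.14 halvings to close: 1.14 × 30.43 ≈ 35 years.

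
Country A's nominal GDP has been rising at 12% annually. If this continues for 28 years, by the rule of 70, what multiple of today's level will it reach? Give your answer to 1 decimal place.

Doubles every ≈ 5.83 years (70/12).
28 years is 4.80 doublings; 2^4.80 ≈ 27.9×.

≈ 27.9 times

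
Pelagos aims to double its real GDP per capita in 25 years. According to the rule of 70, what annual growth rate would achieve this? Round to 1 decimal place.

≈ 2.8%

70 / 25 ≈ 2.80, so about 2.8% a year.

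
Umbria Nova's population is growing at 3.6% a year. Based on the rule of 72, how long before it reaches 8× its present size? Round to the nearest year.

about 60 years

One doubling takes 72/3.6 = 20.00 years.
Getting to 8× needs 3 doublings: 3 × 20.00 ≈ 60 years.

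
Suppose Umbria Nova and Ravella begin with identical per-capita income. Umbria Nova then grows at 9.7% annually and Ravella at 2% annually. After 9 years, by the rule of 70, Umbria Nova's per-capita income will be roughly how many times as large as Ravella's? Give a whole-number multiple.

≈ 2 times

Rate gap = 9.7% − 2% = 7.7 points.
The ratio doubles every 70/7.7 ≈ 9.09 years.
9/9.09 ≈ 0.99 doublings → ratio ≈ 2^0.99 ≈ 2.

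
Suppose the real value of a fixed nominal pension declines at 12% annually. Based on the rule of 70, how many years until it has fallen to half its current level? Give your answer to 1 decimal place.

Halving time ≈ 70 / 12 = 5.83 → 5.8 years.

≈ 5.8 years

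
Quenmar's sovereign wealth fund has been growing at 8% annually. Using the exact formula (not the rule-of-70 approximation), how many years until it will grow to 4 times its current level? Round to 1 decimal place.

18.0 years

t = ln(4) / ln(1 + 0.08) = 1.3863 / 0.076961 ≈ 18.01.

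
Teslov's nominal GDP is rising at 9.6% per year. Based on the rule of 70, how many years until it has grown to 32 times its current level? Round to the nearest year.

At 9.6% it doubles every 70/9.6 ≈ 7.29 years.
32 = 2^5, so 5 doublings → 36 years.

36 years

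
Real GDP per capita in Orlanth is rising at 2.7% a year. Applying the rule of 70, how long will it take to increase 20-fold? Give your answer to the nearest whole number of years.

about 112 years

Doubling time ≈ 70/2.7 = 25.93 years.
20× is log₂ 20 ≈ 4.32 doublings, so ≈ 4.32 × 25.93 = 112 years.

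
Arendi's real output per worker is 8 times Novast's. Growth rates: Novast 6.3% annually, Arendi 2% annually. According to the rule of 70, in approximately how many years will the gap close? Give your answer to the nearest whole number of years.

49 years

The growth-rate gap is 6.3% − 2% = 4.3 percentage points.
So the ratio between them halves every 70/4.3 ≈ 16.28 years.
An 8 times gap closes after 3 halvings: 3 × 16.28 ≈ 49 years.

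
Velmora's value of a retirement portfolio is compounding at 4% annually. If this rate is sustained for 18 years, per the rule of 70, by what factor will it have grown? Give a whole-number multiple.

approximately 2 times

Doubling time ≈ 70/4 = 17.50 years.
18/17.50 ≈ 1 doubling, so about 2^1 = 2×.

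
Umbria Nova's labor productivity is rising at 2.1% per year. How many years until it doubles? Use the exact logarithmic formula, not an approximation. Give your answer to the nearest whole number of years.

t = ln(2) / ln(1 + 0.021) = 0.6931 / 0.020783 ≈ 33.35.
≈ 33 years.

33 years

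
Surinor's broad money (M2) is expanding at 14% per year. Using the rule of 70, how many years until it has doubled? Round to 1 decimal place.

Doubling time ≈ 70 / 14 = 5.00 years.

around 5.0 years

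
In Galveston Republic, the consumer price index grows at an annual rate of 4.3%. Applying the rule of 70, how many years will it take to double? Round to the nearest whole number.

70/4.3 ≈ 16.28, so it doubles roughly every 16 years.

about 16 years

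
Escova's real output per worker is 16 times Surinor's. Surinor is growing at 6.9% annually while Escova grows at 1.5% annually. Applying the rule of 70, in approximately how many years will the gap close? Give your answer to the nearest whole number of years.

The growth-rate gap is 6.9% − 1.5% = 5.4 percentage points.
So the ratio between them halves every 70/5.4 ≈ 12.96 years.
A 16 times gap closes after 4 halvings: 4 × 12.96 ≈ 52 years.

about 52 years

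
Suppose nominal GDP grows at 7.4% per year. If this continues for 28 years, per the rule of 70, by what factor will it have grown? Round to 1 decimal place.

Doubles every ≈ 9.46 years (70/7.4).
28 years is 2.96 doublings; 2^2.96 ≈ 7.8×.

approximately 7.8 times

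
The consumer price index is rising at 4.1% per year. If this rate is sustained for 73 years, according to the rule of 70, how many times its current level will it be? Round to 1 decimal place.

roughly 19.4 times

Doubles every ≈ 17.07 years (70/4.1).
73 years is 4.28 doublings; 2^4.28 ≈ 19.4×.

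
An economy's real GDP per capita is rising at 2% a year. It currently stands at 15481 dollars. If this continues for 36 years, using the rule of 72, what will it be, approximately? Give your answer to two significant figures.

around 31000 dollars

Doubling time ≈ 72/2 = 36.00 years.
36 years is 36/36.00 ≈ 1.00 doublings, a factor of 2^1.00 ≈ 2.00.
15481 × 2.00 ≈ 31000 dollars.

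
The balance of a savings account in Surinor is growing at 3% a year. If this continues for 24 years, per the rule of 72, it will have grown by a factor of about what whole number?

approximately 2 times

72/3 ≈ 24.00 years per doubling.
24 years fits 1 doubling: 2^1 = 2.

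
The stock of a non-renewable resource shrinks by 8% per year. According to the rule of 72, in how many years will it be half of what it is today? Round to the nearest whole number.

9 years

Halving time ≈ 72 / 8 = 9.00 → 9 years.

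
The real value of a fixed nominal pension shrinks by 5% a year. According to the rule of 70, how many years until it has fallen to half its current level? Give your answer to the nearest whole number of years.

around 14 years

Falling at 5%, it halves about every 70/5 = 14.00 years.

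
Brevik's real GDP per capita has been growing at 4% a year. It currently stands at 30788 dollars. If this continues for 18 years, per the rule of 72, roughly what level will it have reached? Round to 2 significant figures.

≈ 62000 dollars

Doubling time ≈ 72/4 = 18.00 years.
18 years is 18/18.00 ≈ 1.00 doublings, a factor of 2^1.00 ≈ 2.00.
30788 × 2.00 ≈ 62000 dollars.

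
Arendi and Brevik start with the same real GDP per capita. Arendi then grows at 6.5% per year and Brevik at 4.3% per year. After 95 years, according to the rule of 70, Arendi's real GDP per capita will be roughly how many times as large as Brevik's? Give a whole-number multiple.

roughly 8 times

Arendi pulls ahead at 2.2 pp per year, so the ratio doubles every 70/2.2 ≈ 31.82 years.
In 95 years that's 2.99 doublings: 2^2.99 ≈ 8.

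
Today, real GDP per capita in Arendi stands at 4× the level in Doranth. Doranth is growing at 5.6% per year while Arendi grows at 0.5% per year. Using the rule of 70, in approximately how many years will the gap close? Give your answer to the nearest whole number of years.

Doranth gains on Arendi at 5.6% − 0.5% = 5.1 points a year.
At that relative rate the gap halves every 70/5.1 ≈ 13.73 years.
A 4× gap closes after 2 halvings: 2 × 13.73 ≈ 27 years.

≈ 27 years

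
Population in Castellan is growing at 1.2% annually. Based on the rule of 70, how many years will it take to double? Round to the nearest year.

At 1.2%, doubling takes about 70/1.2 = 58.33 years.

≈ 58 years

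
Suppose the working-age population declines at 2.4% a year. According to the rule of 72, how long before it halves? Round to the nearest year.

Falling at 2.4%, it halves about every 72/2.4 = 30.00 years.

around 30 years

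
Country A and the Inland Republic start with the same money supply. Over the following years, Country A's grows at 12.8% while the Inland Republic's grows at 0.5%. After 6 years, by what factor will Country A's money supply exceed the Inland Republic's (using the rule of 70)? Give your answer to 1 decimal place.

Country A pulls ahead at 12.3 pp per year, so the ratio doubles every 70/12.3 ≈ 5.69 years.
In 6 years that's 1.05 doublings: 2^1.05 ≈ 2.1.

2.1 times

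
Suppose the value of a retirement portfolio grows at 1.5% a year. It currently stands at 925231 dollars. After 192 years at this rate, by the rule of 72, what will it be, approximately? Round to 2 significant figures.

It doubles every 72/1.5 ≈ 48.00 years, so 192 years is 4.00 doublings.
2^4.00 ≈ 16.00; 925231 × 16.00 ≈ 15000000 dollars.

roughly 15000000 dollars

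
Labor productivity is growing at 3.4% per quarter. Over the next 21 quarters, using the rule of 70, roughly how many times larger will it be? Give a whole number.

2 times

70/3.4 ≈ 20.59 quarters per doubling.
21 quarters fits 1 doubling: 2^1 = 2.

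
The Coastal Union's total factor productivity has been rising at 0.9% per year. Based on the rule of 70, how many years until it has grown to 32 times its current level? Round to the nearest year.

One doubling takes 70/0.9 = 77.78 years.
32× is 5 doublings, so 5 × 77.78 ≈ 389 years.

around 389 years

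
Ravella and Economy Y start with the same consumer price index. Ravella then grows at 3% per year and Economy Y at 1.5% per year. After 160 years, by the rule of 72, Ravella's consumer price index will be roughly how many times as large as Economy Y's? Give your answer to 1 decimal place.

≈ 10.1 times

Rate gap = 3% − 1.5% = 1.5 points.
The ratio doubles every 72/1.5 ≈ 48.00 years.
160/48.00 ≈ 3.33 doublings → ratio ≈ 2^3.33 ≈ 10.1.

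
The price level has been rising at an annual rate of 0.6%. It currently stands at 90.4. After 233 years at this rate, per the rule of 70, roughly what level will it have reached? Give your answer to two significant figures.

around 360

Doubling time ≈ 70/0.6 = 116.67 years.
233 years is 233/116.67 ≈ 2.00 doublings, a factor of 2^2.00 ≈ 4.00.
90.4 × 4.00 ≈ 360.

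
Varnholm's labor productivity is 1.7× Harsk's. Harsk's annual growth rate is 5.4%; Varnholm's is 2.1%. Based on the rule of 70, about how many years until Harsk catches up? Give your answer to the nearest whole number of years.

What matters is the difference: 3.3 pp.
Rule of 70 on the gap: the ratio halves every 70/3.3 ≈ 21.21 years.
A 1.7× gap takes log₂(1.7) ≈ 0.77 halvings to close: 0.77 × 21.21 ≈ 16 years.

≈ 16 years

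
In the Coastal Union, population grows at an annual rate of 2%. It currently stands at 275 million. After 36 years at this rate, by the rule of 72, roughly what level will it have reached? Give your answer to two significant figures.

around 550 million

It doubles every 72/2 ≈ 36.00 years, so 36 years is 1.00 doublings.
2^1.00 ≈ 2.00; 275 × 2.00 ≈ 550 million.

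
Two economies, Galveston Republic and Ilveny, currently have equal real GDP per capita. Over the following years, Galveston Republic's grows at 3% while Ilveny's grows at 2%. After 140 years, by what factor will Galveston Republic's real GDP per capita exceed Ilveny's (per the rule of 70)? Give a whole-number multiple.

Rate gap = 3% − 2% = 1 point.
The ratio doubles every 70/1 ≈ 70.00 years.
140/70.00 ≈ 2.00 doublings → ratio ≈ 2^2.00 ≈ 4.

approximately 4 times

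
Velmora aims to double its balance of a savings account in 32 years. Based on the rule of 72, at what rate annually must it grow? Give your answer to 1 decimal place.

≈ 2.3%

72 / 32 ≈ 2.25, so about 2.3% annually.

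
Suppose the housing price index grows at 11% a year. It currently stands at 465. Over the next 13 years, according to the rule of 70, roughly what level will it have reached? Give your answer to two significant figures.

1900

Doubling time ≈ 70/11 = 6.36 years.
13 years is 13/6.36 ≈ 2.04 doublings, a factor of 2^2.04 ≈ 4.11.
465 × 4.11 ≈ 1900.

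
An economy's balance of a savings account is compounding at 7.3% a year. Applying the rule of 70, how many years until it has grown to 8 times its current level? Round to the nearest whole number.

At 7.3% it doubles every 70/7.3 ≈ 9.59 years.
8× is 3 doublings, so 3 × 9.59 ≈ 29 years.

approximately 29 years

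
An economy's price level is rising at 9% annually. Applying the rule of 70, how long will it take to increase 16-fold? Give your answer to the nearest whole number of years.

around 31 years

Doubling time ≈ 70/9 = 7.78 years.
Getting to 16× needs 4 doublings: 4 × 7.78 ≈ 31 years.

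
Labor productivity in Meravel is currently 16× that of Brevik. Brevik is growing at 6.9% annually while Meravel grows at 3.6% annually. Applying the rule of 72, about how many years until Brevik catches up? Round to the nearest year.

The growth-rate gap is 6.9% − 3.6% = 3.3 percentage points.
So the ratio between them halves every 72/3.3 ≈ 21.82 years.
A 16× gap closes after 4 halvings: 4 × 21.82 ≈ 87 years.

87 years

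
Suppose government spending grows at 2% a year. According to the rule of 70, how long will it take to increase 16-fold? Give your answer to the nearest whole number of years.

140 years

One doubling takes 70/2 = 35.00 years.
16 = 2^4, so 4 doublings → 140 years.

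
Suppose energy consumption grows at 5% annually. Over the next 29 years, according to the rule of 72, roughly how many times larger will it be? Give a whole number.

At 5% one doubling takes ≈ 14.40 years; 29 years is 2 of them, so ×4.

roughly 4 times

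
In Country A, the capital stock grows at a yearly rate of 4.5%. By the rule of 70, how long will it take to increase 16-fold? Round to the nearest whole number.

about 62 years

Doubling time ≈ 70/4.5 = 15.56 years.
16× is 4 doublings, so 4 × 15.56 ≈ 62 years.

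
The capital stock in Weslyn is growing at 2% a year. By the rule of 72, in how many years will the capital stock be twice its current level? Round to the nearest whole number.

roughly 36 years

72/2 ≈ 36.00, so it doubles roughly every 36 years.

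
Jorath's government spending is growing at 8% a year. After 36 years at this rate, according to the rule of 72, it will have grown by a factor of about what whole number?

≈ 16 times

Doubling time ≈ 72/8 = 9.00 years.
36/9.00 ≈ 4 doublings, so about 2^4 = 16×.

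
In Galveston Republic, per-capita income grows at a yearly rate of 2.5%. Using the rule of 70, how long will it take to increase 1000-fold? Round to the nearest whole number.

≈ 279 years

At 2.5% it doubles every 70/2.5 ≈ 28.00 years.
1000× is log₂ 1000 ≈ 9.97 doublings, so ≈ 9.97 × 28.00 = 279 years.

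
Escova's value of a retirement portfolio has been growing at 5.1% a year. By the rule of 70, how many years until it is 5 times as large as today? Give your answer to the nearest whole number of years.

roughly 32 years

One doubling takes 70/5.1 = 13.73 years.
Reaching 5× takes log₂(5) ≈ 2.32 doublings.
2.32 × 13.73 ≈ 32 years.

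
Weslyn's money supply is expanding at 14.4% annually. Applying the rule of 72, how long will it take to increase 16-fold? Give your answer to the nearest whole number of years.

≈ 20 years

One doubling takes 72/14.4 = 5.00 years.
16× is 4 doublings, so 4 × 5.00 ≈ 20 years.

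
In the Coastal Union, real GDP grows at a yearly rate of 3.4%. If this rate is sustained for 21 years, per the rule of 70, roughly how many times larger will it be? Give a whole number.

Doubling time ≈ 70/3.4 = 20.59 years.
21/20.59 ≈ 1 doubling, so about 2^1 = 2×.

approximately 2 times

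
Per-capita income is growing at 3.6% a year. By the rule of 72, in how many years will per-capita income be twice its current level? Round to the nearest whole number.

about 20 years

At 3.6%, doubling takes about 72/3.6 = 20.00 years.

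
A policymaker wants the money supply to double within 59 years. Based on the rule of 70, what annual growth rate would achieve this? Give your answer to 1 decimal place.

70 / 59 ≈ 1.19, so about 1.2% a year.

roughly 1.2%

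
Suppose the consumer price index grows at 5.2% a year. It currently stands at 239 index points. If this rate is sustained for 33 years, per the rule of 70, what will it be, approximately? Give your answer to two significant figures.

around 1300 index points

It doubles every 70/5.2 ≈ 13.46 years, so 33 years is 2.45 doublings.
2^2.45 ≈ 5.46; 239 × 5.46 ≈ 1300 index points.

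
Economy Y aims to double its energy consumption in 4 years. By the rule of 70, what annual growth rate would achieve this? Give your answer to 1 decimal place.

70 / 4 ≈ 17.50, so about 17.5% a year.

roughly 17.5%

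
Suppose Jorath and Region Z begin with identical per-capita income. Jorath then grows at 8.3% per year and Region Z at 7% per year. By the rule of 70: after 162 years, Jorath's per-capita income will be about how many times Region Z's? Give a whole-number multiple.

Only the 1.3-point difference matters.
70/1.3 ≈ 53.85 years per doubling of the ratio; 162 years gives 3.01 doublings, so ≈ 8×.

≈ 8 times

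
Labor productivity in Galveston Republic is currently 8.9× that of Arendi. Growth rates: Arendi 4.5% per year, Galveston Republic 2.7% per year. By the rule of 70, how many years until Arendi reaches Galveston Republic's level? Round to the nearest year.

What matters is the difference: 1.8 pp.
Rule of 70 on the gap: the ratio halves every 70/1.8 ≈ 38.89 years.
An 8.9× gap takes log₂(8.9) ≈ 3.15 halvings to close: 3.15 × 38.89 ≈ 123 years.

about 123 years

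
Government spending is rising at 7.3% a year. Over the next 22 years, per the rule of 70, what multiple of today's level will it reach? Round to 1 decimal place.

Doubles every ≈ 9.59 years (70/7.3).
22 years is 2.29 doublings; 2^2.29 ≈ 4.9×.

approximately 4.9 times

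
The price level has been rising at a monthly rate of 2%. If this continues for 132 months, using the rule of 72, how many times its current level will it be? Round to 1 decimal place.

Doubles every ≈ 36.00 months (72/2).
132 months is 3.67 doublings; 2^3.67 ≈ 12.7×.

≈ 12.7 times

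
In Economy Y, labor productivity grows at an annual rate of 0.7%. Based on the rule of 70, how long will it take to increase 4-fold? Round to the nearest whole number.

≈ 200 years

At 0.7% it doubles every 70/0.7 ≈ 100.00 years.
Getting to 4× needs 2 doublings: 2 × 100.00 ≈ 200 years.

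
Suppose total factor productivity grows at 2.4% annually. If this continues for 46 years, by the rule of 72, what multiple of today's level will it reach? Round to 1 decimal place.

≈ 2.9 times

Doubling time ≈ 72/2.4 = 30.00 years.
46 years / 30.00 ≈ 1.53 doublings → factor 2^1.53 ≈ 2.9.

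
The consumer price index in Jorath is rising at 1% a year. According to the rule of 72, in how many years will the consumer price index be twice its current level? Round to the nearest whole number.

around 72 years

Doubling time ≈ 72 / 1 = 72.00 years.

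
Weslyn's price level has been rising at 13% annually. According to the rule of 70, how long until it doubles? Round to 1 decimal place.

70/13 ≈ 5.38, so it doubles roughly every 5.4 years.

≈ 5.4 years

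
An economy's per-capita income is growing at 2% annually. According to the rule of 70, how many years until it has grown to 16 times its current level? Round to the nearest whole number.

around 140 years

At 2% it doubles every 70/2 ≈ 35.00 years.
Getting to 16× needs 4 doublings: 4 × 35.00 ≈ 140 years.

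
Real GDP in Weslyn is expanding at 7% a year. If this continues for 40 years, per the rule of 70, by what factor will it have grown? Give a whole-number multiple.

around 16 times

At 7% one doubling takes ≈ 10.00 years; 40 years is 4 of them, so ×16.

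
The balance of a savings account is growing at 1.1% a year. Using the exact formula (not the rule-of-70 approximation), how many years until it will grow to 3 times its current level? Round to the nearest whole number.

100 years

t = ln(3) / ln(1 + 0.011) = 1.0986 / 0.010940 ≈ 100.42.
≈ 100 years.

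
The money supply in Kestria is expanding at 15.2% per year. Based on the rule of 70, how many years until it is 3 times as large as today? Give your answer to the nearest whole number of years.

approximately 7 years

One doubling takes 70/15.2 = 4.61 years.
Reaching 3× takes log₂(3) ≈ 1.58 doublings.
1.58 × 4.61 ≈ 7 years.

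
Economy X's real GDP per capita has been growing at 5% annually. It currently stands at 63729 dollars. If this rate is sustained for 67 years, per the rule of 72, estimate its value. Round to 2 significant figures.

about 1600000 dollars

It doubles every 72/5 ≈ 14.40 years, so 67 years is 4.65 doublings.
2^4.65 ≈ 25.11; 63729 × 25.11 ≈ 1600000 dollars.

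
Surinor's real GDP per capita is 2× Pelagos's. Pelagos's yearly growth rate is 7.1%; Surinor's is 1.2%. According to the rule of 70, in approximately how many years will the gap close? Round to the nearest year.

≈ 12 years

The growth-rate gap is 7.1% − 1.2% = 5.9 percentage points.
So the ratio between them halves every 70/5.9 ≈ 11.86 years.
A 2× gap closes after 1 halving: 1 × 11.86 ≈ 12 years.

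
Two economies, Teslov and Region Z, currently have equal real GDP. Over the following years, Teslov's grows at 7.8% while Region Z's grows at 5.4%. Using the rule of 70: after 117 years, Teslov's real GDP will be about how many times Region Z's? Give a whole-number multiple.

Rate gap = 7.8% − 5.4% = 2.4 points.
The ratio doubles every 70/2.4 ≈ 29.17 years.
117/29.17 ≈ 4.01 doublings → ratio ≈ 2^4.01 ≈ 16.

around 16 times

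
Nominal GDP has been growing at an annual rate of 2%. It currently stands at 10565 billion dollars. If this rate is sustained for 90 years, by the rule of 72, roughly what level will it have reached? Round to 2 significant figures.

≈ 60000 billion dollars

Doubling time ≈ 72/2 = 36.00 years.
90 years is 90/36.00 ≈ 2.50 doublings, a factor of 2^2.50 ≈ 5.66.
10565 × 5.66 ≈ 60000 billion dollars.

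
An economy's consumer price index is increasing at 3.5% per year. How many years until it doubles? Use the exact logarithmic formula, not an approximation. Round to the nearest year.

t = ln(2) / ln(1 + 0.035) = 0.6931 / 0.034401 ≈ 20.15.
≈ 20 years.

20 years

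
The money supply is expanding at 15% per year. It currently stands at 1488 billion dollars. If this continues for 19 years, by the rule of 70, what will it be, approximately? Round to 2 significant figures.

Doubling time ≈ 70/15 = 4.67 years.
19 years is 19/4.67 ≈ 4.07 doublings, a factor of 2^4.07 ≈ 16.80.
1488 × 16.80 ≈ 25000 billion dollars.

≈ 25000 billion dollars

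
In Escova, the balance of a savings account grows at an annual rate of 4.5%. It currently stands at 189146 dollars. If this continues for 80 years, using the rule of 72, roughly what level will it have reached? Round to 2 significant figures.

Doubling time ≈ 72/4.5 = 16.00 years.
80 years is 80/16.00 ≈ 5.00 doublings, a factor of 2^5.00 ≈ 32.00.
189146 × 32.00 ≈ 6100000 dollars.

around 6100000 dollars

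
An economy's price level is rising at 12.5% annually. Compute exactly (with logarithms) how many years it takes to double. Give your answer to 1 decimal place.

t = ln(2) / ln(1 + 0.125) = 0.6931 / 0.117783 ≈ 5.88.

5.9 years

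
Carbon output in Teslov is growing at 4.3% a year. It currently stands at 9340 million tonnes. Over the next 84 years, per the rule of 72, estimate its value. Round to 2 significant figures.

≈ 300000 million tonnes

Doubling time ≈ 72/4.3 = 16.74 years.
84 years is 84/16.74 ≈ 5.02 doublings, a factor of 2^5.02 ≈ 32.45.
9340 × 32.45 ≈ 300000 million tonnes.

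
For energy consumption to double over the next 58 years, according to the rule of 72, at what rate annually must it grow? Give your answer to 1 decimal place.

about 1.2%

72 / 58 ≈ 1.24, so about 1.2% annually.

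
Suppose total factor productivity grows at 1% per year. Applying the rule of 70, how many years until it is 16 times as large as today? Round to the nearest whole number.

Doubling time ≈ 70/1 = 70.00 years.
16 = 2^4, so 4 doublings → 280 years.

approximately 280 years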